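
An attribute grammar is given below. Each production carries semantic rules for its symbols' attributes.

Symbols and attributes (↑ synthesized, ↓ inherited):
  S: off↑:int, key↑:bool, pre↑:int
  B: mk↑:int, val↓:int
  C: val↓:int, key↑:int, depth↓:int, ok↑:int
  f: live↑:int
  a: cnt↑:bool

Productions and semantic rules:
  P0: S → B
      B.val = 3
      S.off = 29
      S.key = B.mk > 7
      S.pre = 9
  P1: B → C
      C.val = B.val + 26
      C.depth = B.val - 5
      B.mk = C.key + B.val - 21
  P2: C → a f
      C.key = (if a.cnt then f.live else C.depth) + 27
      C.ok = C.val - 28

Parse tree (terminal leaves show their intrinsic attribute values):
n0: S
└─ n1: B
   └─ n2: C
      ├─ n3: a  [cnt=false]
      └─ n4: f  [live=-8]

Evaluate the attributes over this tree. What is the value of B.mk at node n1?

1. n1.val = 3  [3]
2. n2.val = 29  [B.val + 26]
3. n2.depth = -2  [B.val - 5]
4. n3.cnt = false  [terminal]
5. n4.live = -8  [terminal]
6. n2.key = 25  [(if a.cnt then f.live else C.depth) + 27]
7. n2.ok = 1  [C.val - 28]
8. n1.mk = 7  [C.key + B.val - 21]
9. n0.off = 29  [29]
10. n0.key = false  [B.mk > 7]
11. n0.pre = 9  [9]

7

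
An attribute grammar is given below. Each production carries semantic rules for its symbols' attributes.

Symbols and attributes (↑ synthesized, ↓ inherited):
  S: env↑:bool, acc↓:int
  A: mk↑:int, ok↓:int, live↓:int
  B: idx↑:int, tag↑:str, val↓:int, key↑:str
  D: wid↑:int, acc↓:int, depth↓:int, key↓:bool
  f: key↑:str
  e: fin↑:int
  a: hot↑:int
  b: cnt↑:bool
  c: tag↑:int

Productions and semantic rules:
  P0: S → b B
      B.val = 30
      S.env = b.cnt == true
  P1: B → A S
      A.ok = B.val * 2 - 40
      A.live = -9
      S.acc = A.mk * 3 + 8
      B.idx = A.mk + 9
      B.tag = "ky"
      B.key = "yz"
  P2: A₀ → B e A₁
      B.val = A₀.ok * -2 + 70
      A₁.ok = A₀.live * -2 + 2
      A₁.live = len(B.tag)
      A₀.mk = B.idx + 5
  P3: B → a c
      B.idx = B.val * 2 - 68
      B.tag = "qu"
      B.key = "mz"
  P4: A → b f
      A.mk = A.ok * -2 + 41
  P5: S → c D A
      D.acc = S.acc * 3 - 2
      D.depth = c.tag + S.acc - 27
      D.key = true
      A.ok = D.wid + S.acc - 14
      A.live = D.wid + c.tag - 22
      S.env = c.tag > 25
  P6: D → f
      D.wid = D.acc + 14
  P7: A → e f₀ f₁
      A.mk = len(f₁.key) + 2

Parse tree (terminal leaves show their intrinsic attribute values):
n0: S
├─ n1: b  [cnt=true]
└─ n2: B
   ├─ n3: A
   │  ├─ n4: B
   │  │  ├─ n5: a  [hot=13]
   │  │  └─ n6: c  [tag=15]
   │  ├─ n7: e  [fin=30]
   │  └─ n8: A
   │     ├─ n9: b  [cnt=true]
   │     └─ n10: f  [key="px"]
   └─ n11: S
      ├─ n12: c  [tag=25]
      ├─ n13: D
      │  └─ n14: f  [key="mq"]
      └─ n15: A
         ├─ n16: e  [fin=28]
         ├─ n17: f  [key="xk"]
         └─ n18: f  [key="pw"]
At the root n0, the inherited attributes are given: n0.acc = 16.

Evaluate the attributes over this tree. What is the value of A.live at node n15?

12

1. n0.acc = 16  [given at root]
2. n1.cnt = true  [terminal]
3. n2.val = 30  [30]
4. n3.ok = 20  [B.val * 2 - 40]
5. n3.live = -9  [-9]
6. n4.val = 30  [A₀.ok * -2 + 70]
7. n5.hot = 13  [terminal]
8. n6.tag = 15  [terminal]
9. n4.idx = -8  [B.val * 2 - 68]
10. n4.tag = "qu"  ["qu"]
11. n4.key = "mz"  ["mz"]
12. n7.fin = 30  [terminal]
13. n8.ok = 20  [A₀.live * -2 + 2]
14. n8.live = 2  [len(B.tag)]
15. n9.cnt = true  [terminal]
16. n10.key = "px"  [terminal]
17. n8.mk = 1  [A.ok * -2 + 41]
18. n3.mk = -3  [B.idx + 5]
19. n11.acc = -1  [A.mk * 3 + 8]
20. n12.tag = 25  [terminal]
21. n13.acc = -5  [S.acc * 3 - 2]
22. n13.depth = -3  [c.tag + S.acc - 27]
23. n13.key = true  [true]
24. n14.key = "mq"  [terminal]
25. n13.wid = 9  [D.acc + 14]
26. n15.ok = -6  [D.wid + S.acc - 14]
27. n15.live = 12  [D.wid + c.tag - 22]
28. n16.fin = 28  [terminal]
29. n17.key = "xk"  [terminal]
30. n18.key = "pw"  [terminal]
31. n15.mk = 4  [len(f₁.key) + 2]
32. n11.env = false  [c.tag > 25]
33. n2.idx = 6  [A.mk + 9]
34. n2.tag = "ky"  ["ky"]
35. n2.key = "yz"  ["yz"]
36. n0.env = true  [b.cnt == true]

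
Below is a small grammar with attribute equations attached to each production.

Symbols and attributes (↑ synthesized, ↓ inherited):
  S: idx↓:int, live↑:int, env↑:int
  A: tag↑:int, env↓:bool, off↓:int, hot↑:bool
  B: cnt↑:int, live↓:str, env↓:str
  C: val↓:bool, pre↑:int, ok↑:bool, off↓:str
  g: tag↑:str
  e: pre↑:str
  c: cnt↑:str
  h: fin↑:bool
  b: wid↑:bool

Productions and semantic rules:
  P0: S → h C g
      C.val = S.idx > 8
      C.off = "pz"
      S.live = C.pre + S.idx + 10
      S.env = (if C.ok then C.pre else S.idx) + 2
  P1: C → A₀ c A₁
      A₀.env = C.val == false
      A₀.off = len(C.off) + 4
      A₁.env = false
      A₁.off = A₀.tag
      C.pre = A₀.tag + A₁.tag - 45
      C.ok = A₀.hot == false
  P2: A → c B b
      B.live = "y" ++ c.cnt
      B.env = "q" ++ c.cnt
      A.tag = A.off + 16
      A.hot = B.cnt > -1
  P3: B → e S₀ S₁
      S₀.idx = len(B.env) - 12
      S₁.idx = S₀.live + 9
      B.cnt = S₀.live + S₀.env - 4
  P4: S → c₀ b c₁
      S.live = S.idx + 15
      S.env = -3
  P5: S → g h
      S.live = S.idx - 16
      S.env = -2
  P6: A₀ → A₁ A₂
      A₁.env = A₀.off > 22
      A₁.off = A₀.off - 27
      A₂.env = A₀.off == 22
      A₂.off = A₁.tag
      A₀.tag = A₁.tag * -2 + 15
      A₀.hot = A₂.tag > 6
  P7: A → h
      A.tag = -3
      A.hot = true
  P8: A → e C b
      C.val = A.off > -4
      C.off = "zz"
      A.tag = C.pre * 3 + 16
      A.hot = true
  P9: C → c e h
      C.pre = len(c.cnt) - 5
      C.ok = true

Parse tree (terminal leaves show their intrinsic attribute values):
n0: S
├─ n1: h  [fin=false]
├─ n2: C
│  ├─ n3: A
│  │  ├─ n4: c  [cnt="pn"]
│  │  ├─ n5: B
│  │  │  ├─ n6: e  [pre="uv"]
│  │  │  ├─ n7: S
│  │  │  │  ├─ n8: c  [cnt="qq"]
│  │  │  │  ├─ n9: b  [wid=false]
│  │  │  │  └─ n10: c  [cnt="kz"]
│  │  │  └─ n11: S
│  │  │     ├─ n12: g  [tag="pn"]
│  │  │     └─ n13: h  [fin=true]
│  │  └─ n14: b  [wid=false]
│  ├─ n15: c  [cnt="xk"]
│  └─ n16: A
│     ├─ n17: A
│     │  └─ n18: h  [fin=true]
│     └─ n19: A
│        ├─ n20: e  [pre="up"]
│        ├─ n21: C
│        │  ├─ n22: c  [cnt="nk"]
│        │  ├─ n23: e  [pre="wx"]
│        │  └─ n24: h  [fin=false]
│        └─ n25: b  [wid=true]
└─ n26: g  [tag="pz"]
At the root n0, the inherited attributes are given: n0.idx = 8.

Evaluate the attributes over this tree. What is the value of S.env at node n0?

1. n0.idx = 8  [given at root]
2. n1.fin = false  [terminal]
3. n2.val = false  [S.idx > 8]
4. n2.off = "pz"  ["pz"]
5. n3.env = true  [C.val == false]
6. n3.off = 6  [len(C.off) + 4]
7. n4.cnt = "pn"  [terminal]
8. n5.live = "ypn"  ["y" ++ c.cnt]
9. n5.env = "qpn"  ["q" ++ c.cnt]
10. n6.pre = "uv"  [terminal]
11. n7.idx = -9  [len(B.env) - 12]
12. n8.cnt = "qq"  [terminal]
13. n9.wid = false  [terminal]
14. n10.cnt = "kz"  [terminal]
15. n7.live = 6  [S.idx + 15]
16. n7.env = -3  [-3]
17. n11.idx = 15  [S₀.live + 9]
18. n12.tag = "pn"  [terminal]
19. n13.fin = true  [terminal]
20. n11.live = -1  [S.idx - 16]
21. n11.env = -2  [-2]
22. n5.cnt = -1  [S₀.live + S₀.env - 4]
23. n14.wid = false  [terminal]
24. n3.tag = 22  [A.off + 16]
25. n3.hot = false  [B.cnt > -1]
26. n15.cnt = "xk"  [terminal]
27. n16.env = false  [false]
28. n16.off = 22  [A₀.tag]
29. n17.env = false  [A₀.off > 22]
30. n17.off = -5  [A₀.off - 27]
31. n18.fin = true  [terminal]
32. n17.tag = -3  [-3]
33. n17.hot = true  [true]
34. n19.env = true  [A₀.off == 22]
35. n19.off = -3  [A₁.tag]
36. n20.pre = "up"  [terminal]
37. n21.val = true  [A.off > -4]
38. n21.off = "zz"  ["zz"]
39. n22.cnt = "nk"  [terminal]
40. n23.pre = "wx"  [terminal]
41. n24.fin = false  [terminal]
42. n21.pre = -3  [len(c.cnt) - 5]
43. n21.ok = true  [true]
44. n25.wid = true  [terminal]
45. n19.tag = 7  [C.pre * 3 + 16]
46. n19.hot = true  [true]
47. n16.tag = 21  [A₁.tag * -2 + 15]
48. n16.hot = true  [A₂.tag > 6]
49. n2.pre = -2  [A₀.tag + A₁.tag - 45]
50. n2.ok = true  [A₀.hot == false]
51. n26.tag = "pz"  [terminal]
52. n0.live = 16  [C.pre + S.idx + 10]
53. n0.env = 0  [(if C.ok then C.pre else S.idx) + 2]

0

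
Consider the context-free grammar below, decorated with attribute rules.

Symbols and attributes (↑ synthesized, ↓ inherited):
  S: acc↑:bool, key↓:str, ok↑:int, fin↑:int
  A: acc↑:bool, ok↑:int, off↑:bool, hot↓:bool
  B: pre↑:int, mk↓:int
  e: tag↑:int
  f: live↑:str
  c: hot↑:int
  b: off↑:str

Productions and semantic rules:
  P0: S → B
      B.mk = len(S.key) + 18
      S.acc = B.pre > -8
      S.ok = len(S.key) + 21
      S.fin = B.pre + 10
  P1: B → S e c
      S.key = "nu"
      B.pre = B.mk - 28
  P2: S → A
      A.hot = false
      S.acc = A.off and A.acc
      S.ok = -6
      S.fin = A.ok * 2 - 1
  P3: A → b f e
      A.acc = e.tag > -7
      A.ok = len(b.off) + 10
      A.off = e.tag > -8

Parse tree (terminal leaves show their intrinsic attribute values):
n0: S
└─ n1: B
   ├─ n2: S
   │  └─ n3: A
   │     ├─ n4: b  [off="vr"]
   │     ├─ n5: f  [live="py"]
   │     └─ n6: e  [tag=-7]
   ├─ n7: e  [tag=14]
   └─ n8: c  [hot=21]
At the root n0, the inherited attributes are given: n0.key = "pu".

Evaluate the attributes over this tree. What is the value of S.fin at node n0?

1. n0.key = "pu"  [given at root]
2. n1.mk = 20  [len(S.key) + 18]
3. n2.key = "nu"  ["nu"]
4. n3.hot = false  [false]
5. n4.off = "vr"  [terminal]
6. n5.live = "py"  [terminal]
7. n6.tag = -7  [terminal]
8. n3.acc = false  [e.tag > -7]
9. n3.ok = 12  [len(b.off) + 10]
10. n3.off = true  [e.tag > -8]
11. n2.acc = false  [A.off and A.acc]
12. n2.ok = -6  [-6]
13. n2.fin = 23  [A.ok * 2 - 1]
14. n7.tag = 14  [terminal]
15. n8.hot = 21  [terminal]
16. n1.pre = -8  [B.mk - 28]
17. n0.acc = false  [B.pre > -8]
18. n0.ok = 23  [len(S.key) + 21]
19. n0.fin = 2  [B.pre + 10]

2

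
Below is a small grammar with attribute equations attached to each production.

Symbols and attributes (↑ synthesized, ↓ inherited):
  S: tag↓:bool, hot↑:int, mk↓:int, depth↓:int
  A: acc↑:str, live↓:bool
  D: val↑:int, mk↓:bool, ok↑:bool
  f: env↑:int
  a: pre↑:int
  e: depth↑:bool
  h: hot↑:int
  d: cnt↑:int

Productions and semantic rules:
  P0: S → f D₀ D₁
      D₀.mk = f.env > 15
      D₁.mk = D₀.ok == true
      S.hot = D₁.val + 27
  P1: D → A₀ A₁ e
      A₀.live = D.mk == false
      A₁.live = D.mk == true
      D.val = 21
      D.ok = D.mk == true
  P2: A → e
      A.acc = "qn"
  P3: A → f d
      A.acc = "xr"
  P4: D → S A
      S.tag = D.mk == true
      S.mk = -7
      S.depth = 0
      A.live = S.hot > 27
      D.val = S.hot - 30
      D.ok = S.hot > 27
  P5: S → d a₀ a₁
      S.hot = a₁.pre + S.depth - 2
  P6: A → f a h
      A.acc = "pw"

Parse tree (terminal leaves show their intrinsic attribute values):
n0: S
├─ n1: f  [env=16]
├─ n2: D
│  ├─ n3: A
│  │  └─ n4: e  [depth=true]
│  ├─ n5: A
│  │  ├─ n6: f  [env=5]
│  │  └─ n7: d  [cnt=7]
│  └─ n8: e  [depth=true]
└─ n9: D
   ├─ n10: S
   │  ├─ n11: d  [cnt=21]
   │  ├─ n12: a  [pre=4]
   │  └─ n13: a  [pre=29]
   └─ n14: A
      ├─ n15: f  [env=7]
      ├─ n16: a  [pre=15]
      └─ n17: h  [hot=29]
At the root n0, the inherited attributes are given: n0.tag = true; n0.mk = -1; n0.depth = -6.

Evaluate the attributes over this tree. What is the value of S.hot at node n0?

24

1. n0.tag = true  [given at root]
2. n0.mk = -1  [given at root]
3. n0.depth = -6  [given at root]
4. n1.env = 16  [terminal]
5. n2.mk = true  [f.env > 15]
6. n3.live = false  [D.mk == false]
7. n4.depth = true  [terminal]
8. n3.acc = "qn"  ["qn"]
9. n5.live = true  [D.mk == true]
10. n6.env = 5  [terminal]
11. n7.cnt = 7  [terminal]
12. n5.acc = "xr"  ["xr"]
13. n8.depth = true  [terminal]
14. n2.val = 21  [21]
15. n2.ok = true  [D.mk == true]
16. n9.mk = true  [D₀.ok == true]
17. n10.tag = true  [D.mk == true]
18. n10.mk = -7  [-7]
19. n10.depth = 0  [0]
20. n11.cnt = 21  [terminal]
21. n12.pre = 4  [terminal]
22. n13.pre = 29  [terminal]
23. n10.hot = 27  [a₁.pre + S.depth - 2]
24. n14.live = false  [S.hot > 27]
25. n15.env = 7  [terminal]
26. n16.pre = 15  [terminal]
27. n17.hot = 29  [terminal]
28. n14.acc = "pw"  ["pw"]
29. n9.val = -3  [S.hot - 30]
30. n9.ok = false  [S.hot > 27]
31. n0.hot = 24  [D₁.val + 27]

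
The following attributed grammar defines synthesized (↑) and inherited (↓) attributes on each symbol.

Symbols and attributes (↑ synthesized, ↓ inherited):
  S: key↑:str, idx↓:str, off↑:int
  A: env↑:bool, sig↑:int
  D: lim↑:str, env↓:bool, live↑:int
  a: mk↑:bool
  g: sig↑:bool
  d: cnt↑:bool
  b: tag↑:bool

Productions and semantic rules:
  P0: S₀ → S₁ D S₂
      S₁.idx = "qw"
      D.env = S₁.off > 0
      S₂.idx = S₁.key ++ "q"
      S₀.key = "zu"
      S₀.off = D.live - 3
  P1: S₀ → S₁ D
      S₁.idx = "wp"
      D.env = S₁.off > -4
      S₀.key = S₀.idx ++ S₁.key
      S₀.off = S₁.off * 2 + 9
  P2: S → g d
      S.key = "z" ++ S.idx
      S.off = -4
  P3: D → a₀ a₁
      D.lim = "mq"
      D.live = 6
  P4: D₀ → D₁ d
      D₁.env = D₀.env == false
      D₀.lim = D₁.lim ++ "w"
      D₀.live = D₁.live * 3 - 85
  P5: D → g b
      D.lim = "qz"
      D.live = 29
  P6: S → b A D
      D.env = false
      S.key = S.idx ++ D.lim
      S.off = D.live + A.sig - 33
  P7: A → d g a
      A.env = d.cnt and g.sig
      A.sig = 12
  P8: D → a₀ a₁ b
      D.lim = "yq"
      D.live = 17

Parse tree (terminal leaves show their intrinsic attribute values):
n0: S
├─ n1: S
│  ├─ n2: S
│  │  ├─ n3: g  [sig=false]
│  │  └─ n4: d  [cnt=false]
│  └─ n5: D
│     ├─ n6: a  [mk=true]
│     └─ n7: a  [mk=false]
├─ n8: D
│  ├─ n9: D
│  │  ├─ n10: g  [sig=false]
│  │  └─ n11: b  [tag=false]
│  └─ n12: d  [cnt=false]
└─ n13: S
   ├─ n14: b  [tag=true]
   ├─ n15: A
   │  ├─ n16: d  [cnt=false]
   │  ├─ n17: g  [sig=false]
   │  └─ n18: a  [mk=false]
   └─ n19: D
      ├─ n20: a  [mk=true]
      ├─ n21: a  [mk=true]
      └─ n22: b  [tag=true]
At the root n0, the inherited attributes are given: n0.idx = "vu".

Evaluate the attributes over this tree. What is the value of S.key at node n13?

1. n0.idx = "vu"  [given at root]
2. n1.idx = "qw"  ["qw"]
3. n2.idx = "wp"  ["wp"]
4. n3.sig = false  [terminal]
5. n4.cnt = false  [terminal]
6. n2.key = "zwp"  ["z" ++ S.idx]
7. n2.off = -4  [-4]
8. n5.env = false  [S₁.off > -4]
9. n6.mk = true  [terminal]
10. n7.mk = false  [terminal]
11. n5.lim = "mq"  ["mq"]
12. n5.live = 6  [6]
13. n1.key = "qwzwp"  [S₀.idx ++ S₁.key]
14. n1.off = 1  [S₁.off * 2 + 9]
15. n8.env = true  [S₁.off > 0]
16. n9.env = false  [D₀.env == false]
17. n10.sig = false  [terminal]
18. n11.tag = false  [terminal]
19. n9.lim = "qz"  ["qz"]
20. n9.live = 29  [29]
21. n12.cnt = false  [terminal]
22. n8.lim = "qzw"  [D₁.lim ++ "w"]
23. n8.live = 2  [D₁.live * 3 - 85]
24. n13.idx = "qwzwpq"  [S₁.key ++ "q"]
25. n14.tag = true  [terminal]
26. n16.cnt = false  [terminal]
27. n17.sig = false  [terminal]
28. n18.mk = false  [terminal]
29. n15.env = false  [d.cnt and g.sig]
30. n15.sig = 12  [12]
31. n19.env = false  [false]
32. n20.mk = true  [terminal]
33. n21.mk = true  [terminal]
34. n22.tag = true  [terminal]
35. n19.lim = "yq"  ["yq"]
36. n19.live = 17  [17]
37. n13.key = "qwzwpqyq"  [S.idx ++ D.lim]
38. n13.off = -4  [D.live + A.sig - 33]
39. n0.key = "zu"  ["zu"]
40. n0.off = -1  [D.live - 3]

"qwzwpqyq"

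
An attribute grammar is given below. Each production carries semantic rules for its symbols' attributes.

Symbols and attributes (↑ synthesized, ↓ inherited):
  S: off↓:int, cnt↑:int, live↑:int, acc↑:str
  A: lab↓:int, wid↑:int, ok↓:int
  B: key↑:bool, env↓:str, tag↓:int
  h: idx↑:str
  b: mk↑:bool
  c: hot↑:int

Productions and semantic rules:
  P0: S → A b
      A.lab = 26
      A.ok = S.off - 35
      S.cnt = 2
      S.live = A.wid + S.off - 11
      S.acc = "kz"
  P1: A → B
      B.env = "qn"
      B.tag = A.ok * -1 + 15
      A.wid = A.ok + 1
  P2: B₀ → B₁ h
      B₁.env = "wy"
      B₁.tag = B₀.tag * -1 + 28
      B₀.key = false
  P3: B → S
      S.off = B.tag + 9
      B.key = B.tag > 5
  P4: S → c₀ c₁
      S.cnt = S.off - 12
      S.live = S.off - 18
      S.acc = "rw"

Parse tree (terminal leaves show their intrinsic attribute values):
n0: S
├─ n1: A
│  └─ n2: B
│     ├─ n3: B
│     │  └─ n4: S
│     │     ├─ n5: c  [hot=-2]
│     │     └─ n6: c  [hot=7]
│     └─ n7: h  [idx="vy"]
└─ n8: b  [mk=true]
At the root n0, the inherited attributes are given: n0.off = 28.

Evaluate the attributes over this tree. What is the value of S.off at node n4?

15

1. n0.off = 28  [given at root]
2. n1.lab = 26  [26]
3. n1.ok = -7  [S.off - 35]
4. n2.env = "qn"  ["qn"]
5. n2.tag = 22  [A.ok * -1 + 15]
6. n3.env = "wy"  ["wy"]
7. n3.tag = 6  [B₀.tag * -1 + 28]
8. n4.off = 15  [B.tag + 9]
9. n5.hot = -2  [terminal]
10. n6.hot = 7  [terminal]
11. n4.cnt = 3  [S.off - 12]
12. n4.live = -3  [S.off - 18]
13. n4.acc = "rw"  ["rw"]
14. n3.key = true  [B.tag > 5]
15. n7.idx = "vy"  [terminal]
16. n2.key = false  [false]
17. n1.wid = -6  [A.ok + 1]
18. n8.mk = true  [terminal]
19. n0.cnt = 2  [2]
20. n0.live = 11  [A.wid + S.off - 11]
21. n0.acc = "kz"  ["kz"]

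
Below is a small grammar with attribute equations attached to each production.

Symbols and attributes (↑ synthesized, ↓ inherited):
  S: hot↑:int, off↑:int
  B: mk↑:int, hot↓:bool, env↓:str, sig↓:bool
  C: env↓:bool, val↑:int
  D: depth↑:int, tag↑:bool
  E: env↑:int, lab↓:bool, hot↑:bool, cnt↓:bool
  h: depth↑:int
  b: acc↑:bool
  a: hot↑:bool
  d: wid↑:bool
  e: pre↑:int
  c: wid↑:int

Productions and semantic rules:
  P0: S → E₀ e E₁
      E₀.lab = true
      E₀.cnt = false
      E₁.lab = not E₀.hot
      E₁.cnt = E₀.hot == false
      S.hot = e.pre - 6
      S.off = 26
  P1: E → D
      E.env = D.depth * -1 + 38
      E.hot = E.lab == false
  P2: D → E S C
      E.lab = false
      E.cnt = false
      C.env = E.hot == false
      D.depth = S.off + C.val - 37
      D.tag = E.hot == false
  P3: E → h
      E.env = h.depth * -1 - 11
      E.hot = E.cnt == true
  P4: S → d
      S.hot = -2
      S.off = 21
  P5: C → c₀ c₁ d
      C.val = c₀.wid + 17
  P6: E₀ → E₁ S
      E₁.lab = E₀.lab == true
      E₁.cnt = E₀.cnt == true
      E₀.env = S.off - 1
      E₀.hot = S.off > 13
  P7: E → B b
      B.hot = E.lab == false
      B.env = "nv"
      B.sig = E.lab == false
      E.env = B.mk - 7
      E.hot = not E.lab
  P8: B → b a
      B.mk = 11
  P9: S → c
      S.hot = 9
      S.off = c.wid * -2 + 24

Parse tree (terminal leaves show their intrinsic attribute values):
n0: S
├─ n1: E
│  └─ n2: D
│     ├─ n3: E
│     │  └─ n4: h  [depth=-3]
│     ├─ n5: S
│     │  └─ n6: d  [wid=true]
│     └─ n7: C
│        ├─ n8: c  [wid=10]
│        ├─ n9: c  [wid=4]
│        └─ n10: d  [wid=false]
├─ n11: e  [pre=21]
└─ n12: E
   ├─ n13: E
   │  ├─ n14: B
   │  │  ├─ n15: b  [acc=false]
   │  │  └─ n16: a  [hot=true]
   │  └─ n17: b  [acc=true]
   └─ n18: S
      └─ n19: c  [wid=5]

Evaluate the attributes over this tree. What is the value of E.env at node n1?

27

1. n1.lab = true  [true]
2. n1.cnt = false  [false]
3. n3.lab = false  [false]
4. n3.cnt = false  [false]
5. n4.depth = -3  [terminal]
6. n3.env = -8  [h.depth * -1 - 11]
7. n3.hot = false  [E.cnt == true]
8. n6.wid = true  [terminal]
9. n5.hot = -2  [-2]
10. n5.off = 21  [21]
11. n7.env = true  [E.hot == false]
12. n8.wid = 10  [terminal]
13. n9.wid = 4  [terminal]
14. n10.wid = false  [terminal]
15. n7.val = 27  [c₀.wid + 17]
16. n2.depth = 11  [S.off + C.val - 37]
17. n2.tag = true  [E.hot == false]
18. n1.env = 27  [D.depth * -1 + 38]
19. n1.hot = false  [E.lab == false]
20. n11.pre = 21  [terminal]
21. n12.lab = true  [not E₀.hot]
22. n12.cnt = true  [E₀.hot == false]
23. n13.lab = true  [E₀.lab == true]
24. n13.cnt = true  [E₀.cnt == true]
25. n14.hot = false  [E.lab == false]
26. n14.env = "nv"  ["nv"]
27. n14.sig = false  [E.lab == false]
28. n15.acc = false  [terminal]
29. n16.hot = true  [terminal]
30. n14.mk = 11  [11]
31. n17.acc = true  [terminal]
32. n13.env = 4  [B.mk - 7]
33. n13.hot = false  [not E.lab]
34. n19.wid = 5  [terminal]
35. n18.hot = 9  [9]
36. n18.off = 14  [c.wid * -2 + 24]
37. n12.env = 13  [S.off - 1]
38. n12.hot = true  [S.off > 13]
39. n0.hot = 15  [e.pre - 6]
40. n0.off = 26  [26]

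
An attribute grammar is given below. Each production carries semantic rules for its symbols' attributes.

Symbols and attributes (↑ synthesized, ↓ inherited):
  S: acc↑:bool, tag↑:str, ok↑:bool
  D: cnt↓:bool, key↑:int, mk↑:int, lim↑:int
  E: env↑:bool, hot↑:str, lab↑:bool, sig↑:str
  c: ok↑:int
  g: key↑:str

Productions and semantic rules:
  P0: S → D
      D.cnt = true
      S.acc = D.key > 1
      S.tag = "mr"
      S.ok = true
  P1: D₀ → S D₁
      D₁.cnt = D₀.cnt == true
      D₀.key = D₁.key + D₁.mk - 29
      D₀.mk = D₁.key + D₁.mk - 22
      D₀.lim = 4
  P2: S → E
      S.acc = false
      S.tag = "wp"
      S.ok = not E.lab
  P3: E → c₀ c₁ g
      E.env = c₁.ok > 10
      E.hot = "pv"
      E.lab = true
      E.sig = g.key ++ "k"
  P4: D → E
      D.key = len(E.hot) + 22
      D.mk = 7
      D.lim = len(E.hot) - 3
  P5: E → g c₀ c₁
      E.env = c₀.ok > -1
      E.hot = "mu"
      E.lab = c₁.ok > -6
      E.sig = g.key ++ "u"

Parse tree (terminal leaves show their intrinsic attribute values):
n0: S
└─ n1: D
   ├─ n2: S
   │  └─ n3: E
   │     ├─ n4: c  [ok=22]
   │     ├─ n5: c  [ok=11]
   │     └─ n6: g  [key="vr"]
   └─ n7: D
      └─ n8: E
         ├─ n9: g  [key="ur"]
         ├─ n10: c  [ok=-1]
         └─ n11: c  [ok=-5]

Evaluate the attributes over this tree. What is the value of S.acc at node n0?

1. n1.cnt = true  [true]
2. n4.ok = 22  [terminal]
3. n5.ok = 11  [terminal]
4. n6.key = "vr"  [terminal]
5. n3.env = true  [c₁.ok > 10]
6. n3.hot = "pv"  ["pv"]
7. n3.lab = true  [true]
8. n3.sig = "vrk"  [g.key ++ "k"]
9. n2.acc = false  [false]
10. n2.tag = "wp"  ["wp"]
11. n2.ok = false  [not E.lab]
12. n7.cnt = true  [D₀.cnt == true]
13. n9.key = "ur"  [terminal]
14. n10.ok = -1  [terminal]
15. n11.ok = -5  [terminal]
16. n8.env = false  [c₀.ok > -1]
17. n8.hot = "mu"  ["mu"]
18. n8.lab = true  [c₁.ok > -6]
19. n8.sig = "uru"  [g.key ++ "u"]
20. n7.key = 24  [len(E.hot) + 22]
21. n7.mk = 7  [7]
22. n7.lim = -1  [len(E.hot) - 3]
23. n1.key = 2  [D₁.key + D₁.mk - 29]
24. n1.mk = 9  [D₁.key + D₁.mk - 22]
25. n1.lim = 4  [4]
26. n0.acc = true  [D.key > 1]
27. n0.tag = "mr"  ["mr"]
28. n0.ok = true  [true]

true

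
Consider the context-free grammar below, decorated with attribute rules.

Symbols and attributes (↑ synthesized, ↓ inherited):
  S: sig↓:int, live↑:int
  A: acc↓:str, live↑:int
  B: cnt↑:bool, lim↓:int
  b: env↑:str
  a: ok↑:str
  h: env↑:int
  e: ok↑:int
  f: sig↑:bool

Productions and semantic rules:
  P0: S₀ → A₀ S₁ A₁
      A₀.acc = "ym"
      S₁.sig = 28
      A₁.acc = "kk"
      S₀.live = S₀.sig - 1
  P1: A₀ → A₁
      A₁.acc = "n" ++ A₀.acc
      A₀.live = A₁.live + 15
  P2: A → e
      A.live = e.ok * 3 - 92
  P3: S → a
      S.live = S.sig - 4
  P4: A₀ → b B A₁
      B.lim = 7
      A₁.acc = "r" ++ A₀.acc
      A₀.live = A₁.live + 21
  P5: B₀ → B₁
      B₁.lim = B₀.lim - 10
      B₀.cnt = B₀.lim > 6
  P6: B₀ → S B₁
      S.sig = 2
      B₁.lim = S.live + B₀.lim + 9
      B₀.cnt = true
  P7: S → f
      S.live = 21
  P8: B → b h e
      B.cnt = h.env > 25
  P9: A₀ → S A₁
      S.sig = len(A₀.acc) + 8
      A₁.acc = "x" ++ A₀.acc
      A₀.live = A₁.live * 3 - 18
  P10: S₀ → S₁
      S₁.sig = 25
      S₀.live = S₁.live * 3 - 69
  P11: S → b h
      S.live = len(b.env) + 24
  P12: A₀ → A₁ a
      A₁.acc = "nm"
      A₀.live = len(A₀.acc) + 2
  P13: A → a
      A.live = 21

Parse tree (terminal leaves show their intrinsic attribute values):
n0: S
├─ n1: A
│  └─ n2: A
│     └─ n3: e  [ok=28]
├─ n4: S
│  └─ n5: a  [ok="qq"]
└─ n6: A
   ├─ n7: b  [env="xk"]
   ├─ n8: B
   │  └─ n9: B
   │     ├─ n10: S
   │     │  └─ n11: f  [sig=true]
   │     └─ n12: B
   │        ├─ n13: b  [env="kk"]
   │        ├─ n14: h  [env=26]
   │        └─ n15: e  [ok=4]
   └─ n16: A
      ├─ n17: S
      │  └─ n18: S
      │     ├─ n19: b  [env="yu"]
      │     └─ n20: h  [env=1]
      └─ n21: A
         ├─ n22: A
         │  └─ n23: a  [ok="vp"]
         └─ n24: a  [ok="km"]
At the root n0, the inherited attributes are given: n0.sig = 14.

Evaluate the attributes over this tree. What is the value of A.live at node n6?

1. n0.sig = 14  [given at root]
2. n1.acc = "ym"  ["ym"]
3. n2.acc = "nym"  ["n" ++ A₀.acc]
4. n3.ok = 28  [terminal]
5. n2.live = -8  [e.ok * 3 - 92]
6. n1.live = 7  [A₁.live + 15]
7. n4.sig = 28  [28]
8. n5.ok = "qq"  [terminal]
9. n4.live = 24  [S.sig - 4]
10. n6.acc = "kk"  ["kk"]
11. n7.env = "xk"  [terminal]
12. n8.lim = 7  [7]
13. n9.lim = -3  [B₀.lim - 10]
14. n10.sig = 2  [2]
15. n11.sig = true  [terminal]
16. n10.live = 21  [21]
17. n12.lim = 27  [S.live + B₀.lim + 9]
18. n13.env = "kk"  [terminal]
19. n14.env = 26  [terminal]
20. n15.ok = 4  [terminal]
21. n12.cnt = true  [h.env > 25]
22. n9.cnt = true  [true]
23. n8.cnt = true  [B₀.lim > 6]
24. n16.acc = "rkk"  ["r" ++ A₀.acc]
25. n17.sig = 11  [len(A₀.acc) + 8]
26. n18.sig = 25  [25]
27. n19.env = "yu"  [terminal]
28. n20.env = 1  [terminal]
29. n18.live = 26  [len(b.env) + 24]
30. n17.live = 9  [S₁.live * 3 - 69]
31. n21.acc = "xrkk"  ["x" ++ A₀.acc]
32. n22.acc = "nm"  ["nm"]
33. n23.ok = "vp"  [terminal]
34. n22.live = 21  [21]
35. n24.ok = "km"  [terminal]
36. n21.live = 6  [len(A₀.acc) + 2]
37. n16.live = 0  [A₁.live * 3 - 18]
38. n6.live = 21  [A₁.live + 21]
39. n0.live = 13  [S₀.sig - 1]

21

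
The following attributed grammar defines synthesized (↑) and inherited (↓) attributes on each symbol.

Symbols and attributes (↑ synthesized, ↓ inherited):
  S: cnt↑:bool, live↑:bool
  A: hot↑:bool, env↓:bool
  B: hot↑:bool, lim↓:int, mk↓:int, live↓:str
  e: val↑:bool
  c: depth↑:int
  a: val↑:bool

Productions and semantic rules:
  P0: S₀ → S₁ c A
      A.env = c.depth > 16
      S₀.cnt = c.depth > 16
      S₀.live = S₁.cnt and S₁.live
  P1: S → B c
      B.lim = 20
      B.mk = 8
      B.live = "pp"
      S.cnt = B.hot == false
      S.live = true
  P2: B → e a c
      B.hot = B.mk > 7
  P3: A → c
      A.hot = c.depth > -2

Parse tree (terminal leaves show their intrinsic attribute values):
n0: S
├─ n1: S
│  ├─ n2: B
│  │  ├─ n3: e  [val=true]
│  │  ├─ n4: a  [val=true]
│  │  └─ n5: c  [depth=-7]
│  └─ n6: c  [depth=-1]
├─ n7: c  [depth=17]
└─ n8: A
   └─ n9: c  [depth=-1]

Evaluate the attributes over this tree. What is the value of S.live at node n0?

false

1. n2.lim = 20  [20]
2. n2.mk = 8  [8]
3. n2.live = "pp"  ["pp"]
4. n3.val = true  [terminal]
5. n4.val = true  [terminal]
6. n5.depth = -7  [terminal]
7. n2.hot = true  [B.mk > 7]
8. n6.depth = -1  [terminal]
9. n1.cnt = false  [B.hot == false]
10. n1.live = true  [true]
11. n7.depth = 17  [terminal]
12. n8.env = true  [c.depth > 16]
13. n9.depth = -1  [terminal]
14. n8.hot = true  [c.depth > -2]
15. n0.cnt = true  [c.depth > 16]
16. n0.live = false  [S₁.cnt and S₁.live]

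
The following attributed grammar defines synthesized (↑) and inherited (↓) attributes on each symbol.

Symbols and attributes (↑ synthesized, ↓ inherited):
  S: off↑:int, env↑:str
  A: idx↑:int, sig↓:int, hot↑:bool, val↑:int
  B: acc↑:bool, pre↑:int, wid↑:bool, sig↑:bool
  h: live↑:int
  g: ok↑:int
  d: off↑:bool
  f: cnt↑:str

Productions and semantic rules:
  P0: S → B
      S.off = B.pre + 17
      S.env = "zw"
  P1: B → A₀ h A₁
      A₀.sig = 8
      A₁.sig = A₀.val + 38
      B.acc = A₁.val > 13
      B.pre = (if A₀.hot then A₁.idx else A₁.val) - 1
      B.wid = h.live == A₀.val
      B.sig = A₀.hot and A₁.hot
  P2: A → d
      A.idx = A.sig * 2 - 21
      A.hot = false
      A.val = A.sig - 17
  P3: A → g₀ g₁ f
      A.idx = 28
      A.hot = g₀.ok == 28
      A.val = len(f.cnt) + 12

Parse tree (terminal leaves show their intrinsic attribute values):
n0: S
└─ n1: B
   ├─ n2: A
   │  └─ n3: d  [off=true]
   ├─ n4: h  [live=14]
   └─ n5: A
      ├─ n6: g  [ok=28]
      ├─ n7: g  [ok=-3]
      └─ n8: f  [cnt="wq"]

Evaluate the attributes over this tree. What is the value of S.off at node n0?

30

1. n2.sig = 8  [8]
2. n3.off = true  [terminal]
3. n2.idx = -5  [A.sig * 2 - 21]
4. n2.hot = false  [false]
5. n2.val = -9  [A.sig - 17]
6. n4.live = 14  [terminal]
7. n5.sig = 29  [A₀.val + 38]
8. n6.ok = 28  [terminal]
9. n7.ok = -3  [terminal]
10. n8.cnt = "wq"  [terminal]
11. n5.idx = 28  [28]
12. n5.hot = true  [g₀.ok == 28]
13. n5.val = 14  [len(f.cnt) + 12]
14. n1.acc = true  [A₁.val > 13]
15. n1.pre = 13  [(if A₀.hot then A₁.idx else A₁.val) - 1]
16. n1.wid = false  [h.live == A₀.val]
17. n1.sig = false  [A₀.hot and A₁.hot]
18. n0.off = 30  [B.pre + 17]
19. n0.env = "zw"  ["zw"]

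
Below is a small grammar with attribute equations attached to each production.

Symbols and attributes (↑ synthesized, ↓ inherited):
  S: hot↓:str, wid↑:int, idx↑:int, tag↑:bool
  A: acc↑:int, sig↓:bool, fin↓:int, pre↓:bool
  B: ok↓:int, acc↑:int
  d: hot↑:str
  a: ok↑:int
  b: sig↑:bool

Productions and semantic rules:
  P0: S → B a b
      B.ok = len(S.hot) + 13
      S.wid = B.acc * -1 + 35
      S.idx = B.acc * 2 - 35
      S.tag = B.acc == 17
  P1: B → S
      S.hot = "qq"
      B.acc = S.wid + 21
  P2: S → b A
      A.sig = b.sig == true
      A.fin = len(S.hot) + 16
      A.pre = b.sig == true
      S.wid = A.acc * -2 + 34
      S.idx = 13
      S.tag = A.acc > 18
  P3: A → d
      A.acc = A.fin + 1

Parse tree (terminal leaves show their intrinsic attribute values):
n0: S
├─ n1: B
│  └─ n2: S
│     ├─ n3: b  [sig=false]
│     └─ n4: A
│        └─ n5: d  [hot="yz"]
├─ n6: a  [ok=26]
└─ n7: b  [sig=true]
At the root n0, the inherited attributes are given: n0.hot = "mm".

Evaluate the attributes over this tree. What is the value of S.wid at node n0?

18

1. n0.hot = "mm"  [given at root]
2. n1.ok = 15  [len(S.hot) + 13]
3. n2.hot = "qq"  ["qq"]
4. n3.sig = false  [terminal]
5. n4.sig = false  [b.sig == true]
6. n4.fin = 18  [len(S.hot) + 16]
7. n4.pre = false  [b.sig == true]
8. n5.hot = "yz"  [terminal]
9. n4.acc = 19  [A.fin + 1]
10. n2.wid = -4  [A.acc * -2 + 34]
11. n2.idx = 13  [13]
12. n2.tag = true  [A.acc > 18]
13. n1.acc = 17  [S.wid + 21]
14. n6.ok = 26  [terminal]
15. n7.sig = true  [terminal]
16. n0.wid = 18  [B.acc * -1 + 35]
17. n0.idx = -1  [B.acc * 2 - 35]
18. n0.tag = true  [B.acc == 17]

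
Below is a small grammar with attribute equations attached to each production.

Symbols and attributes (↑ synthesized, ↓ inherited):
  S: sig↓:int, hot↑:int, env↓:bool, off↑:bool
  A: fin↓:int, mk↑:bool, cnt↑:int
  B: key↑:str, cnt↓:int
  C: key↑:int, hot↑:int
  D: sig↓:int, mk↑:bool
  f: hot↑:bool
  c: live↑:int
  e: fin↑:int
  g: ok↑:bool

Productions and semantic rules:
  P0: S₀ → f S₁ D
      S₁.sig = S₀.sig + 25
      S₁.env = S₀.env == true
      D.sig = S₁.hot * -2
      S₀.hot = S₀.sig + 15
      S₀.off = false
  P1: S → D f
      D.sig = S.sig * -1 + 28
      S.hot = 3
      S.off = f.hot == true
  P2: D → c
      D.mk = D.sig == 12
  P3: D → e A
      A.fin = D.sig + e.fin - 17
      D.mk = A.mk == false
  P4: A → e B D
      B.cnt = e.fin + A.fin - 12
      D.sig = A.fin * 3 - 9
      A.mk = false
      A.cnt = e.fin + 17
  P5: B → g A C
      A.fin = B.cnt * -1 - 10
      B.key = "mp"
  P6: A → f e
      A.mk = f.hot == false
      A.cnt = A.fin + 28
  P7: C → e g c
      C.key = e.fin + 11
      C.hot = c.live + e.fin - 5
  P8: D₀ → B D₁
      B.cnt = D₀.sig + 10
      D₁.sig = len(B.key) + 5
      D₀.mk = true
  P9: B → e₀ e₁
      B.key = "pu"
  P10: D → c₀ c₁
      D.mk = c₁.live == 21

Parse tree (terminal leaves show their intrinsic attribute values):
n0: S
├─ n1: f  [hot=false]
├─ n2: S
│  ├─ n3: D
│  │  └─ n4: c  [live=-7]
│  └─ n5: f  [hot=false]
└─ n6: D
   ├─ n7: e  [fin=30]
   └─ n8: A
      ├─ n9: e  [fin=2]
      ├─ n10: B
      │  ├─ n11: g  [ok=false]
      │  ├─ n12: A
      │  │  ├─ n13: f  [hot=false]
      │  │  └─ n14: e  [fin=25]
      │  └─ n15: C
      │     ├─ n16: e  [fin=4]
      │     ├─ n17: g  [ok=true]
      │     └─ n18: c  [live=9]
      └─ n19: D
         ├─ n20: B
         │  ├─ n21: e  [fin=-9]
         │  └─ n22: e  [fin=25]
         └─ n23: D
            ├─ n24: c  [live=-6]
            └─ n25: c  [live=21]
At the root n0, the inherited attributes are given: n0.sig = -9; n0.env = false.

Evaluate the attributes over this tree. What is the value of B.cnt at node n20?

1. n0.sig = -9  [given at root]
2. n0.env = false  [given at root]
3. n1.hot = false  [terminal]
4. n2.sig = 16  [S₀.sig + 25]
5. n2.env = false  [S₀.env == true]
6. n3.sig = 12  [S.sig * -1 + 28]
7. n4.live = -7  [terminal]
8. n3.mk = true  [D.sig == 12]
9. n5.hot = false  [terminal]
10. n2.hot = 3  [3]
11. n2.off = false  [f.hot == true]
12. n6.sig = -6  [S₁.hot * -2]
13. n7.fin = 30  [terminal]
14. n8.fin = 7  [D.sig + e.fin - 17]
15. n9.fin = 2  [terminal]
16. n10.cnt = -3  [e.fin + A.fin - 12]
17. n11.ok = false  [terminal]
18. n12.fin = -7  [B.cnt * -1 - 10]
19. n13.hot = false  [terminal]
20. n14.fin = 25  [terminal]
21. n12.mk = true  [f.hot == false]
22. n12.cnt = 21  [A.fin + 28]
23. n16.fin = 4  [terminal]
24. n17.ok = true  [terminal]
25. n18.live = 9  [terminal]
26. n15.key = 15  [e.fin + 11]
27. n15.hot = 8  [c.live + e.fin - 5]
28. n10.key = "mp"  ["mp"]
29. n19.sig = 12  [A.fin * 3 - 9]
30. n20.cnt = 22  [D₀.sig + 10]
31. n21.fin = -9  [terminal]
32. n22.fin = 25  [terminal]
33. n20.key = "pu"  ["pu"]
34. n23.sig = 7  [len(B.key) + 5]
35. n24.live = -6  [terminal]
36. n25.live = 21  [terminal]
37. n23.mk = true  [c₁.live == 21]
38. n19.mk = true  [true]
39. n8.mk = false  [false]
40. n8.cnt = 19  [e.fin + 17]
41. n6.mk = true  [A.mk == false]
42. n0.hot = 6  [S₀.sig + 15]
43. n0.off = false  [false]

22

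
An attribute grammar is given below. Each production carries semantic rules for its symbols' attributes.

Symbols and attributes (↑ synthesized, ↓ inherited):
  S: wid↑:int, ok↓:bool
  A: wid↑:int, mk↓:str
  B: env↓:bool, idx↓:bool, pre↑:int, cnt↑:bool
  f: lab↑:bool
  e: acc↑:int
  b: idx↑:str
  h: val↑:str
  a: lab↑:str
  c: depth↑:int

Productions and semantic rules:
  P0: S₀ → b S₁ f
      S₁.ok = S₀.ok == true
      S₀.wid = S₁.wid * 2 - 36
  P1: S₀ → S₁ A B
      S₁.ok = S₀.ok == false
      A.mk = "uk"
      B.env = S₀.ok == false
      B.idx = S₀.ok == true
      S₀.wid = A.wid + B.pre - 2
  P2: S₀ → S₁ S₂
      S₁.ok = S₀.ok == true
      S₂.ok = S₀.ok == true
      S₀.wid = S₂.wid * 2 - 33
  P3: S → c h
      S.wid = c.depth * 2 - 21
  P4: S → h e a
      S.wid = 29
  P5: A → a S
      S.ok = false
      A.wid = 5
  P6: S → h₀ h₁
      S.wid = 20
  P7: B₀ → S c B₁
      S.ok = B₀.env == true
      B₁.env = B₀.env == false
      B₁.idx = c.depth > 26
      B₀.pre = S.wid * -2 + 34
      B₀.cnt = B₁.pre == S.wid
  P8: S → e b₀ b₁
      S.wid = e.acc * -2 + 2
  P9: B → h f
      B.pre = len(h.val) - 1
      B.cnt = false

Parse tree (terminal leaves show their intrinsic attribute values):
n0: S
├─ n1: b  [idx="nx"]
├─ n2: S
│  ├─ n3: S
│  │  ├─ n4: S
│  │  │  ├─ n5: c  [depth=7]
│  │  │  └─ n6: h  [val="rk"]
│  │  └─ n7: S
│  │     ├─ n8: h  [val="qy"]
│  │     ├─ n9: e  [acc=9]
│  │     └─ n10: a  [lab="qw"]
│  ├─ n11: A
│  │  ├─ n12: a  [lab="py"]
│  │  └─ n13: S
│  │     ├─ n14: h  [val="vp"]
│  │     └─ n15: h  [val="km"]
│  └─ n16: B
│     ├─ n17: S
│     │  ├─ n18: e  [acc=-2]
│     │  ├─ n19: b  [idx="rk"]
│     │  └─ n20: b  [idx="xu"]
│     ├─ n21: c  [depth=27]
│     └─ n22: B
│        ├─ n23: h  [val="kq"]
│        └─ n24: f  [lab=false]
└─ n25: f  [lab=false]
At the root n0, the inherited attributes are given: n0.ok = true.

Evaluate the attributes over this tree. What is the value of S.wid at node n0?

1. n0.ok = true  [given at root]
2. n1.idx = "nx"  [terminal]
3. n2.ok = true  [S₀.ok == true]
4. n3.ok = false  [S₀.ok == false]
5. n4.ok = false  [S₀.ok == true]
6. n5.depth = 7  [terminal]
7. n6.val = "rk"  [terminal]
8. n4.wid = -7  [c.depth * 2 - 21]
9. n7.ok = false  [S₀.ok == true]
10. n8.val = "qy"  [terminal]
11. n9.acc = 9  [terminal]
12. n10.lab = "qw"  [terminal]
13. n7.wid = 29  [29]
14. n3.wid = 25  [S₂.wid * 2 - 33]
15. n11.mk = "uk"  ["uk"]
16. n12.lab = "py"  [terminal]
17. n13.ok = false  [false]
18. n14.val = "vp"  [terminal]
19. n15.val = "km"  [terminal]
20. n13.wid = 20  [20]
21. n11.wid = 5  [5]
22. n16.env = false  [S₀.ok == false]
23. n16.idx = true  [S₀.ok == true]
24. n17.ok = false  [B₀.env == true]
25. n18.acc = -2  [terminal]
26. n19.idx = "rk"  [terminal]
27. n20.idx = "xu"  [terminal]
28. n17.wid = 6  [e.acc * -2 + 2]
29. n21.depth = 27  [terminal]
30. n22.env = true  [B₀.env == false]
31. n22.idx = true  [c.depth > 26]
32. n23.val = "kq"  [terminal]
33. n24.lab = false  [terminal]
34. n22.pre = 1  [len(h.val) - 1]
35. n22.cnt = false  [false]
36. n16.pre = 22  [S.wid * -2 + 34]
37. n16.cnt = false  [B₁.pre == S.wid]
38. n2.wid = 25  [A.wid + B.pre - 2]
39. n25.lab = false  [terminal]
40. n0.wid = 14  [S₁.wid * 2 - 36]

14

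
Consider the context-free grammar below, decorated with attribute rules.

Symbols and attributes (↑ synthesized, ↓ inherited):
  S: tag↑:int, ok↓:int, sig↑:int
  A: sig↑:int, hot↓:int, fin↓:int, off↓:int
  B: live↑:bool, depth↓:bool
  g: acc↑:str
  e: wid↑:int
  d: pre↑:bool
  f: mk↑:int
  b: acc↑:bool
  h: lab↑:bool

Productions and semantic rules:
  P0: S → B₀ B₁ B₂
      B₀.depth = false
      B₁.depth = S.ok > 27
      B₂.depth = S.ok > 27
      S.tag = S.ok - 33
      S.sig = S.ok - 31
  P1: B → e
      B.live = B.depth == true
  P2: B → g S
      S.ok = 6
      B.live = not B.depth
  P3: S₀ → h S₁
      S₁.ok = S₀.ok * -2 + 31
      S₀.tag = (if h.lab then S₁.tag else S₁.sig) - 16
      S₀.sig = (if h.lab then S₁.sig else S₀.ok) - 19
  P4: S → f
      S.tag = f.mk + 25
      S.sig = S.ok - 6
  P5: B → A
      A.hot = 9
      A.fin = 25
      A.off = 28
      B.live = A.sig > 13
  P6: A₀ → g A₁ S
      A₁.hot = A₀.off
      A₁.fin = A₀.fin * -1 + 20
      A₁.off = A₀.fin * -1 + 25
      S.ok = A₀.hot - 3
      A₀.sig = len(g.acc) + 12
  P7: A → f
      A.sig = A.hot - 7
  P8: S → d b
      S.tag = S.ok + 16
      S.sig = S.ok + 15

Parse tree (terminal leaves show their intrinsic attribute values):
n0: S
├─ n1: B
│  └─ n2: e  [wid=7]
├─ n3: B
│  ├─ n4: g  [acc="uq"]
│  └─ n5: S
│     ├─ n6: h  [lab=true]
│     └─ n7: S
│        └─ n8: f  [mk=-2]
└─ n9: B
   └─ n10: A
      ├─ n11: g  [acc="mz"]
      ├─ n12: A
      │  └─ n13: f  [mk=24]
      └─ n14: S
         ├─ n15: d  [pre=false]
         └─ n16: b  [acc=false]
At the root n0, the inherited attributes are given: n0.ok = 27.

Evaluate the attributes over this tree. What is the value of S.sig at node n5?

1. n0.ok = 27  [given at root]
2. n1.depth = false  [false]
3. n2.wid = 7  [terminal]
4. n1.live = false  [B.depth == true]
5. n3.depth = false  [S.ok > 27]
6. n4.acc = "uq"  [terminal]
7. n5.ok = 6  [6]
8. n6.lab = true  [terminal]
9. n7.ok = 19  [S₀.ok * -2 + 31]
10. n8.mk = -2  [terminal]
11. n7.tag = 23  [f.mk + 25]
12. n7.sig = 13  [S.ok - 6]
13. n5.tag = 7  [(if h.lab then S₁.tag else S₁.sig) - 16]
14. n5.sig = -6  [(if h.lab then S₁.sig else S₀.ok) - 19]
15. n3.live = true  [not B.depth]
16. n9.depth = false  [S.ok > 27]
17. n10.hot = 9  [9]
18. n10.fin = 25  [25]
19. n10.off = 28  [28]
20. n11.acc = "mz"  [terminal]
21. n12.hot = 28  [A₀.off]
22. n12.fin = -5  [A₀.fin * -1 + 20]
23. n12.off = 0  [A₀.fin * -1 + 25]
24. n13.mk = 24  [terminal]
25. n12.sig = 21  [A.hot - 7]
26. n14.ok = 6  [A₀.hot - 3]
27. n15.pre = false  [terminal]
28. n16.acc = false  [terminal]
29. n14.tag = 22  [S.ok + 16]
30. n14.sig = 21  [S.ok + 15]
31. n10.sig = 14  [len(g.acc) + 12]
32. n9.live = true  [A.sig > 13]
33. n0.tag = -6  [S.ok - 33]
34. n0.sig = -4  [S.ok - 31]

-6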